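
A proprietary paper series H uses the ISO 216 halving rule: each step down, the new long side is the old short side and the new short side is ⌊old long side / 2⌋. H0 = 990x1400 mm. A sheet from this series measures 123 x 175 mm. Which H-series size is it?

H6

H0: 990 × 1400 mm
H1: 700 × 990 mm
H2: 495 × 700 mm
H3: 350 × 495 mm
H4: 247 × 350 mm
H5: 175 × 247 mm
H6: 123 × 175 mm
H7: 87 × 123 mm
→ matches H6.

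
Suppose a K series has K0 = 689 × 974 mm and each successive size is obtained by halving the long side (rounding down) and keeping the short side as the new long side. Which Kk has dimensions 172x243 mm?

K4

K0: 689 × 974 mm
K1: 487 × 689 mm
K2: 344 × 487 mm
K3: 243 × 344 mm
K4: 172 × 243 mm
K5: 121 × 172 mm
→ matches K4.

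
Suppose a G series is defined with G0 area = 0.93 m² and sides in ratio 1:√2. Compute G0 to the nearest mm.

811 × 1147 mm

Let the short side be w mm. Then w · w√2 = 0.93 m² = 930,000 mm².
w² = 930,000/√2, so w ≈ 810.9 mm; long side = w√2 ≈ 1146.8 mm.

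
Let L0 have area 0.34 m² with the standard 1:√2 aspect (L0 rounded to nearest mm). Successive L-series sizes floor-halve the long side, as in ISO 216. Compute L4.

Let L0's short side be w mm. w · w√2 = 0.34 m² = 340,000 mm², so w ≈ 490.3 mm and w√2 ≈ 693.4 mm → L0 = 490 × 693 mm.
L1: ⌊693/2⌋ × 490 = 346 × 490 mm
L2: ⌊490/2⌋ × 346 = 245 × 346 mm
L3: ⌊346/2⌋ × 245 = 173 × 245 mm
L4: ⌊245/2⌋ × 173 = 122 × 173 mm

122 × 173 mm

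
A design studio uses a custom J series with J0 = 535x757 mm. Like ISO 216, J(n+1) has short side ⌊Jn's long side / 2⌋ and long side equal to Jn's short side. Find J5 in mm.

94 × 133 mm

J1: ⌊757/2⌋ × 535 = 378 × 535 mm
J2: ⌊535/2⌋ × 378 = 267 × 378 mm
J3: ⌊378/2⌋ × 267 = 189 × 267 mm
J4: ⌊267/2⌋ × 189 = 133 × 189 mm
J5: ⌊189/2⌋ × 133 = 94 × 133 mm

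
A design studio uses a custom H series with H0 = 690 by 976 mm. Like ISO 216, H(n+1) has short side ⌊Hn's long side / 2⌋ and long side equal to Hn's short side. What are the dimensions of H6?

86 × 122 mm

H1 = 488 × 690 mm (from H0 by 1 halving).
H2: ⌊690/2⌋ × 488 = 345 × 488 mm
H3: ⌊488/2⌋ × 345 = 244 × 345 mm
H4: ⌊345/2⌋ × 244 = 172 × 244 mm
H5: ⌊244/2⌋ × 172 = 122 × 172 mm
H6: ⌊172/2⌋ × 122 = 86 × 122 mm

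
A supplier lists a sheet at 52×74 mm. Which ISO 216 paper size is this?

A8 (52 × 74 mm)

Aspect ratio 74/52 ≈ 1.423 — close to the ISO √2 ≈ 1.414.
In the A-series (A0 area = 1 m²): A8 = 52 × 74 mm.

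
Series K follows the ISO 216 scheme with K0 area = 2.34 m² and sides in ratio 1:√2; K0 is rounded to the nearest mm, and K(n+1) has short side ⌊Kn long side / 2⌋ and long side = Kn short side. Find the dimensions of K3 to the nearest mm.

454 × 643 mm

Let K0's short side be w mm. w · w√2 = 2.34 m² = 2,340,000 mm², so w ≈ 1286.3 mm and w√2 ≈ 1819.1 mm → K0 = 1286 × 1819 mm.
K1: ⌊1819/2⌋ × 1286 = 909 × 1286 mm
K2: ⌊1286/2⌋ × 909 = 643 × 909 mm
K3: ⌊909/2⌋ × 643 = 454 × 643 mm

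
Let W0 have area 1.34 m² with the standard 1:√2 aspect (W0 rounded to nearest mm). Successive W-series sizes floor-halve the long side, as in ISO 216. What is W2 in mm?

Let W0's short side be w mm. w · w√2 = 1.34 m² = 1,340,000 mm², so w ≈ 973.4 mm and w√2 ≈ 1376.6 mm → W0 = 973 × 1377 mm.
W1: ⌊1377/2⌋ × 973 = 688 × 973 mm
W2: ⌊973/2⌋ × 688 = 486 × 688 mm

486 × 688 mm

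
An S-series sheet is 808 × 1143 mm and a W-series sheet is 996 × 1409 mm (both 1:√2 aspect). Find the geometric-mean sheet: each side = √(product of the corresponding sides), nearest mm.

897 × 1269 mm

Short side: √(808 · 996) = √804768 ≈ 897.1 → 897 mm
Long side: √(1143 · 1409) = √1610487 ≈ 1269.0 → 1269 mm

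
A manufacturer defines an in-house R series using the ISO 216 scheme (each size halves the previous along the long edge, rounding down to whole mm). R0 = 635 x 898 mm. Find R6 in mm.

79 × 112 mm

R1: ⌊898/2⌋ × 635 = 449 × 635 mm
R2: ⌊635/2⌋ × 449 = 317 × 449 mm
R3: ⌊449/2⌋ × 317 = 224 × 317 mm
R4: ⌊317/2⌋ × 224 = 158 × 224 mm
R5: ⌊224/2⌋ × 158 = 112 × 158 mm
R6: ⌊158/2⌋ × 112 = 79 × 112 mm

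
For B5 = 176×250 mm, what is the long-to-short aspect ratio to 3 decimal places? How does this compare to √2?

1.420

250 / 176 = 1.420
ISO 216 targets √2 ≈ 1.414; the +0.006 deviation is from mm rounding.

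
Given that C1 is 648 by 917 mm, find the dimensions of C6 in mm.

C2: ⌊917/2⌋ × 648 = 458 × 648 mm
C3: ⌊648/2⌋ × 458 = 324 × 458 mm
C4: ⌊458/2⌋ × 324 = 229 × 324 mm
C5: ⌊324/2⌋ × 229 = 162 × 229 mm
C6: ⌊229/2⌋ × 162 = 114 × 162 mm

114 × 162 mm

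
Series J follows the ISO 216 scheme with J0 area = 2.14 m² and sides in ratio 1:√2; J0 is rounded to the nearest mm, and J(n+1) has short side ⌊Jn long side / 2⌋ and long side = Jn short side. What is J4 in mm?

Let J0's short side be w mm. w · w√2 = 2.14 m² = 2,140,000 mm², so w ≈ 1230.1 mm and w√2 ≈ 1739.7 mm → J0 = 1230 × 1740 mm.
J1: ⌊1740/2⌋ × 1230 = 870 × 1230 mm
J2: ⌊1230/2⌋ × 870 = 615 × 870 mm
J3: ⌊870/2⌋ × 615 = 435 × 615 mm
J4: ⌊615/2⌋ × 435 = 307 × 435 mm

307 × 435 mm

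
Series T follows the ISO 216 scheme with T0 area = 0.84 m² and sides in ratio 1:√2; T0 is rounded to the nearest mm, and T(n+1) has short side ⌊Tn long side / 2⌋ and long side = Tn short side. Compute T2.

385 × 545 mm

Let T0's short side be w mm. w · w√2 = 0.84 m² = 840,000 mm², so w ≈ 770.7 mm and w√2 ≈ 1089.9 mm → T0 = 771 × 1090 mm.
T1: ⌊1090/2⌋ × 771 = 545 × 771 mm
T2: ⌊771/2⌋ × 545 = 385 × 545 mm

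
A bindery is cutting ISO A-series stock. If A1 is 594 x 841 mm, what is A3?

297 × 420 mm

A2: ⌊841/2⌋ × 594 = 420 × 594 mm
A3: ⌊594/2⌋ × 420 = 297 × 420 mm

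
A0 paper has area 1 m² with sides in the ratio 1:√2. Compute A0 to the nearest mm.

Let the short side be w mm. Then the long side is w√2 and w · w√2 = 10⁶ mm².
w² = 10⁶/√2, so w = 1000 / 2^(1/4) ≈ 840.9 mm; long side = 1000 · 2^(1/4) ≈ 1189.2 mm.

841 × 1189 mm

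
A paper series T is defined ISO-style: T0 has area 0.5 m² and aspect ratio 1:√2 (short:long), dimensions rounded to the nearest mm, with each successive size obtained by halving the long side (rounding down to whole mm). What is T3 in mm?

210 × 297 mm

Let T0's short side be w mm. w · w√2 = 0.5 m² = 500,000 mm², so w ≈ 594.6 mm and w√2 ≈ 840.9 mm → T0 = 595 × 841 mm.
T1: ⌊841/2⌋ × 595 = 420 × 595 mm
T2: ⌊595/2⌋ × 420 = 297 × 420 mm
T3: ⌊420/2⌋ × 297 = 210 × 297 mm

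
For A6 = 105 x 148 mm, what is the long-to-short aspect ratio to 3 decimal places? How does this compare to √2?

148 / 105 = 1.410
ISO 216 targets √2 ≈ 1.414; the -0.005 deviation is from mm rounding.

1.410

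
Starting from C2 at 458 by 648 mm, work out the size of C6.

114 × 162 mm

C3: ⌊648/2⌋ × 458 = 324 × 458 mm
C4: ⌊458/2⌋ × 324 = 229 × 324 mm
C5: ⌊324/2⌋ × 229 = 162 × 229 mm
C6: ⌊229/2⌋ × 162 = 114 × 162 mm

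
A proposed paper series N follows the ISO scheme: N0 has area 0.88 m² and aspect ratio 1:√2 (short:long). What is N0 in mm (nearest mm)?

789 × 1116 mm

Let the short side be w mm. Then w · w√2 = 0.88 m² = 880,000 mm².
w² = 880,000/√2, so w ≈ 788.8 mm; long side = w√2 ≈ 1115.6 mm.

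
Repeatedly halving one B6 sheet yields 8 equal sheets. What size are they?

B9

8 = 2^3, so 3 halving steps.
B6 → B7 → … → B9 after 3 steps.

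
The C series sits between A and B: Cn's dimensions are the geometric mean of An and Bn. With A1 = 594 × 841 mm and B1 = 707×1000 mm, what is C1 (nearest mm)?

Short side: √(594 · 707) = √419958 ≈ 648.0 → 648 mm
Long side: √(841 · 1000) = √841000 ≈ 917.1 → 917 mm

648 × 917 mm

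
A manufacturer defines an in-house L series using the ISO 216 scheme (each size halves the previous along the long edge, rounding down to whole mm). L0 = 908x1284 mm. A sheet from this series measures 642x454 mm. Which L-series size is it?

L0: 908 × 1284 mm
L1: 642 × 908 mm
L2: 454 × 642 mm
L3: 321 × 454 mm
→ matches L2.

L2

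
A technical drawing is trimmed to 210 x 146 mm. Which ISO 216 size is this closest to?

Aspect ratio 210/146 ≈ 1.438 (ISO target is √2 ≈ 1.414).
In the A-series (A0 area = 1 m²): A5 = 148 × 210 mm.
Off by 2 mm total — nearest standard size.

A5 (148 × 210 mm)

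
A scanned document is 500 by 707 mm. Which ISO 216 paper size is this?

B2 (500 × 707 mm)

Aspect ratio 707/500 ≈ 1.414 — close to the ISO √2 ≈ 1.414.
In the B-series (B0 = 1000 × 1414 mm): B2 = 500 × 707 mm.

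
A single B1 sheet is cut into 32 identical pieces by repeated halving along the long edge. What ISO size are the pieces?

32 = 2^5, so 5 halving steps.
B1 → B2 → … → B6 after 5 steps.

B6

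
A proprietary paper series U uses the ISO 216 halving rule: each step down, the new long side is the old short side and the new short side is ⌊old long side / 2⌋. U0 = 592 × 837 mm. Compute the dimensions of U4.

148 × 209 mm

U1 = 418 × 592 mm (from U0 by 1 halving).
U2: ⌊592/2⌋ × 418 = 296 × 418 mm
U3: ⌊418/2⌋ × 296 = 209 × 296 mm
U4: ⌊296/2⌋ × 209 = 148 × 209 mm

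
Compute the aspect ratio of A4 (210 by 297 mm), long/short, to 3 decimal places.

1.414

297 / 210 = 1.414
Matches √2 ≈ 1.414 — the ISO 216 defining ratio.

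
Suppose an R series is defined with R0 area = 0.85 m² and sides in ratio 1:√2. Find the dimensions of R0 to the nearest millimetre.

775 × 1096 mm

Let the short side be w mm. Then w · w√2 = 0.85 m² = 850,000 mm².
w² = 850,000/√2, so w ≈ 775.3 mm; long side = w√2 ≈ 1096.4 mm.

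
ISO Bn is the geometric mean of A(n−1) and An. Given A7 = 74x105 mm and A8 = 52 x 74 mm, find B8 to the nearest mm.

62 × 88 mm

Short side: √(74 · 52) = √3848 ≈ 62.0 → 62 mm
Long side: √(105 · 74) = √7770 ≈ 88.1 → 88 mm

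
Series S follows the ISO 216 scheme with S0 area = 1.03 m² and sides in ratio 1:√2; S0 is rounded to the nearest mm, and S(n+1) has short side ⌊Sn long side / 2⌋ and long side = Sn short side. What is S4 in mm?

Let S0's short side be w mm. w · w√2 = 1.03 m² = 1,030,000 mm², so w ≈ 853.4 mm and w√2 ≈ 1206.9 mm → S0 = 853 × 1207 mm.
S1: ⌊1207/2⌋ × 853 = 603 × 853 mm
S2: ⌊853/2⌋ × 603 = 426 × 603 mm
S3: ⌊603/2⌋ × 426 = 301 × 426 mm
S4: ⌊426/2⌋ × 301 = 213 × 301 mm

213 × 301 mm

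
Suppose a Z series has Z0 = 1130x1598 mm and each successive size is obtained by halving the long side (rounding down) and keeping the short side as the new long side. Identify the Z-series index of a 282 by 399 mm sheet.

Z4

Z0: 1130 × 1598 mm
Z1: 799 × 1130 mm
Z2: 565 × 799 mm
Z3: 399 × 565 mm
Z4: 282 × 399 mm
Z5: 199 × 282 mm
→ matches Z4.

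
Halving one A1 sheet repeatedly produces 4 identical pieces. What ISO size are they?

4 = 2^2, so 2 halving steps.
A1 → A2 → … → A3 after 2 steps.

A3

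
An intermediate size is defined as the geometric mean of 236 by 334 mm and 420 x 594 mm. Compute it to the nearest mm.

315 × 445 mm

Short side: √(236 · 420) = √99120 ≈ 314.8 → 315 mm
Long side: √(334 · 594) = √198396 ≈ 445.4 → 445 mm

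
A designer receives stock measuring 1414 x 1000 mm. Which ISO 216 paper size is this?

Aspect ratio 1414/1000 ≈ 1.414 — close to the ISO √2 ≈ 1.414.
In the B-series (B0 = 1000 × 1414 mm): B0 = 1000 × 1414 mm.

B0 (1000 × 1414 mm)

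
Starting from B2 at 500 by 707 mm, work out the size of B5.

B3: ⌊707/2⌋ × 500 = 353 × 500 mm
B4: ⌊500/2⌋ × 353 = 250 × 353 mm
B5: ⌊353/2⌋ × 250 = 176 × 250 mm

176 × 250 mm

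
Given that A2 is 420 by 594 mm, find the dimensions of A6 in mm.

105 × 148 mm

A3: ⌊594/2⌋ × 420 = 297 × 420 mm
A4: ⌊420/2⌋ × 297 = 210 × 297 mm
A5: ⌊297/2⌋ × 210 = 148 × 210 mm
A6: ⌊210/2⌋ × 148 = 105 × 148 mm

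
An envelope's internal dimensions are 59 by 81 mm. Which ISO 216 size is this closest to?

Aspect ratio 81/59 ≈ 1.373 (ISO target is √2 ≈ 1.414).
In the C-series (envelope sizes, between A and B): C8 = 57 × 81 mm.
Off by 2 mm total — nearest standard size.

C8 (57 × 81 mm)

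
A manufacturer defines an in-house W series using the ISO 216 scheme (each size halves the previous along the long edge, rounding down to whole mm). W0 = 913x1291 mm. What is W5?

W1 = 645 × 913 mm (from W0 by 1 halving).
W2: ⌊913/2⌋ × 645 = 456 × 645 mm
W3: ⌊645/2⌋ × 456 = 322 × 456 mm
W4: ⌊456/2⌋ × 322 = 228 × 322 mm
W5: ⌊322/2⌋ × 228 = 161 × 228 mm

161 × 228 mm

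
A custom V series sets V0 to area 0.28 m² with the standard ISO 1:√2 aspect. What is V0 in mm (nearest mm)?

445 × 629 mm

Let the short side be w mm. Then w · w√2 = 0.28 m² = 280,000 mm².
w² = 280,000/√2, so w ≈ 445.0 mm; long side = w√2 ≈ 629.3 mm.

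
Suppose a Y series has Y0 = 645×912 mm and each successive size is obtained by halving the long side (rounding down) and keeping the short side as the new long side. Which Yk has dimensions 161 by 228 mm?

Y4

Y0: 645 × 912 mm
Y1: 456 × 645 mm
Y2: 322 × 456 mm
Y3: 228 × 322 mm
Y4: 161 × 228 mm
Y5: 114 × 161 mm
→ matches Y4.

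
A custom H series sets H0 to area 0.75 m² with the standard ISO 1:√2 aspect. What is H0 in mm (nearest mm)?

728 × 1030 mm

Let the short side be w mm. Then w · w√2 = 0.75 m² = 750,000 mm².
w² = 750,000/√2, so w ≈ 728.2 mm; long side = w√2 ≈ 1029.9 mm.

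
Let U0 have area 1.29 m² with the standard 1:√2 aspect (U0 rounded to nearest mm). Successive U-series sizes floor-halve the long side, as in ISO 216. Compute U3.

Let U0's short side be w mm. w · w√2 = 1.29 m² = 1,290,000 mm², so w ≈ 955.1 mm and w√2 ≈ 1350.7 mm → U0 = 955 × 1351 mm.
U1: ⌊1351/2⌋ × 955 = 675 × 955 mm
U2: ⌊955/2⌋ × 675 = 477 × 675 mm
U3: ⌊675/2⌋ × 477 = 337 × 477 mm

337 × 477 mm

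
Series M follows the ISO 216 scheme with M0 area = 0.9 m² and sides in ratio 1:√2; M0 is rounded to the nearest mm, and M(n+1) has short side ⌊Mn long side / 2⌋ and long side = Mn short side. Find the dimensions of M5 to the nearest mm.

141 × 199 mm

Let M0's short side be w mm. w · w√2 = 0.9 m² = 900,000 mm², so w ≈ 797.7 mm and w√2 ≈ 1128.2 mm → M0 = 798 × 1128 mm.
M1: ⌊1128/2⌋ × 798 = 564 × 798 mm
M2: ⌊798/2⌋ × 564 = 399 × 564 mm
M3: ⌊564/2⌋ × 399 = 282 × 399 mm
M4: ⌊399/2⌋ × 282 = 199 × 282 mm
M5: ⌊282/2⌋ × 199 = 141 × 199 mm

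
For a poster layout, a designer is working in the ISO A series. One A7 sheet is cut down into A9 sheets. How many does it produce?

A7 = 74 × 105 mm; A9 = 37 × 52 mm.
Each halving step doubles the count; 2 steps from A7 to A9.
2^2 = 4.

4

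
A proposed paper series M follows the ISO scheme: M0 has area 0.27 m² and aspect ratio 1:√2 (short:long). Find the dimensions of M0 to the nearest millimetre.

Let the short side be w mm. Then w · w√2 = 0.27 m² = 270,000 mm².
w² = 270,000/√2, so w ≈ 436.9 mm; long side = w√2 ≈ 617.9 mm.

437 × 618 mm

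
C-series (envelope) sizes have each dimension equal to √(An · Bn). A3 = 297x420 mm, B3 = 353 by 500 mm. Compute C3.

Short side: √(297 · 353) = √104841 ≈ 323.8 → 324 mm
Long side: √(420 · 500) = √210000 ≈ 458.3 → 458 mm

324 × 458 mm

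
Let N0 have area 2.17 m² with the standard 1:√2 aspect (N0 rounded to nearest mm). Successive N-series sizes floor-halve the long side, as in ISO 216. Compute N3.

438 × 619 mm

Let N0's short side be w mm. w · w√2 = 2.17 m² = 2,170,000 mm², so w ≈ 1238.7 mm and w√2 ≈ 1751.8 mm → N0 = 1239 × 1752 mm.
N1: ⌊1752/2⌋ × 1239 = 876 × 1239 mm
N2: ⌊1239/2⌋ × 876 = 619 × 876 mm
N3: ⌊876/2⌋ × 619 = 438 × 619 mm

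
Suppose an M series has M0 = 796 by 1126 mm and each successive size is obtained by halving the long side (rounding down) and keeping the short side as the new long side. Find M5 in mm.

140 × 199 mm

M1 = 563 × 796 mm (from M0 by 1 halving).
M2: ⌊796/2⌋ × 563 = 398 × 563 mm
M3: ⌊563/2⌋ × 398 = 281 × 398 mm
M4: ⌊398/2⌋ × 281 = 199 × 281 mm
M5: ⌊281/2⌋ × 199 = 140 × 199 mm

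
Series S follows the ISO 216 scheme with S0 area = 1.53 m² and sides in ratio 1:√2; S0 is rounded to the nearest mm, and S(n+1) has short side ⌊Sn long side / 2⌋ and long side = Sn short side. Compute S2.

Let S0's short side be w mm. w · w√2 = 1.53 m² = 1,530,000 mm², so w ≈ 1040.1 mm and w√2 ≈ 1471.0 mm → S0 = 1040 × 1471 mm.
S1: ⌊1471/2⌋ × 1040 = 735 × 1040 mm
S2: ⌊1040/2⌋ × 735 = 520 × 735 mm

520 × 735 mm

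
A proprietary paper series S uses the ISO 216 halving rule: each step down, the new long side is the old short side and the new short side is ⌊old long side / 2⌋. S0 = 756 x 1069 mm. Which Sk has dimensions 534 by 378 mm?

S2

S0: 756 × 1069 mm
S1: 534 × 756 mm
S2: 378 × 534 mm
S3: 267 × 378 mm
→ matches S2.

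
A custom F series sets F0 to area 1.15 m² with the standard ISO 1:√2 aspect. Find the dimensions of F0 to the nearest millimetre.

902 × 1275 mm

Let the short side be w mm. Then w · w√2 = 1.15 m² = 1,150,000 mm².
w² = 1,150,000/√2, so w ≈ 901.8 mm; long side = w√2 ≈ 1275.3 mm.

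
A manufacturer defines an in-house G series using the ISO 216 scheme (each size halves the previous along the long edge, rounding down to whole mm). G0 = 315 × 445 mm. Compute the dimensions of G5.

G1 = 222 × 315 mm (from G0 by 1 halving).
G2: ⌊315/2⌋ × 222 = 157 × 222 mm
G3: ⌊222/2⌋ × 157 = 111 × 157 mm
G4: ⌊157/2⌋ × 111 = 78 × 111 mm
G5: ⌊111/2⌋ × 78 = 55 × 78 mm

55 × 78 mm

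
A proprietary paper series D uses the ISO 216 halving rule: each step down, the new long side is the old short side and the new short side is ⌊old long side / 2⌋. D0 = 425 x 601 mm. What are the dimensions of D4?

D1: ⌊601/2⌋ × 425 = 300 × 425 mm
D2: ⌊425/2⌋ × 300 = 212 × 300 mm
D3: ⌊300/2⌋ × 212 = 150 × 212 mm
D4: ⌊212/2⌋ × 150 = 106 × 150 mm

106 × 150 mm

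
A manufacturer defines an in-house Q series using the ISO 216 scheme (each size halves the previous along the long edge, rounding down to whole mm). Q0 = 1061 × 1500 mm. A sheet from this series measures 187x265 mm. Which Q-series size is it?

Q0: 1061 × 1500 mm
Q1: 750 × 1061 mm
Q2: 530 × 750 mm
Q3: 375 × 530 mm
Q4: 265 × 375 mm
Q5: 187 × 265 mm
Q6: 132 × 187 mm
→ matches Q5.

Q5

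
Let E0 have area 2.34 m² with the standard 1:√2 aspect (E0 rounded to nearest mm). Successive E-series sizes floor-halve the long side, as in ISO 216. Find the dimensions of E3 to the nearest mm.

454 × 643 mm

Let E0's short side be w mm. w · w√2 = 2.34 m² = 2,340,000 mm², so w ≈ 1286.3 mm and w√2 ≈ 1819.1 mm → E0 = 1286 × 1819 mm.
E1: ⌊1819/2⌋ × 1286 = 909 × 1286 mm
E2: ⌊1286/2⌋ × 909 = 643 × 909 mm
E3: ⌊909/2⌋ × 643 = 454 × 643 mm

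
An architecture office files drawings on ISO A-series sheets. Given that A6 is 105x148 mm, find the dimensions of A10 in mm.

A7: ⌊148/2⌋ × 105 = 74 × 105 mm
A8: ⌊105/2⌋ × 74 = 52 × 74 mm
A9: ⌊74/2⌋ × 52 = 37 × 52 mm
A10: ⌊52/2⌋ × 37 = 26 × 37 mm

26 × 37 mm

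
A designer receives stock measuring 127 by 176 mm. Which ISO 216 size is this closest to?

B6 (125 × 176 mm)

Aspect ratio 176/127 ≈ 1.386 (ISO target is √2 ≈ 1.414).
In the B-series (B0 = 1000 × 1414 mm): B6 = 125 × 176 mm.
Off by 2 mm total — nearest standard size.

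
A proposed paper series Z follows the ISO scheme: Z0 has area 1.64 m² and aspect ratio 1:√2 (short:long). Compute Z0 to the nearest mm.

1077 × 1523 mm

Let the short side be w mm. Then w · w√2 = 1.64 m² = 1,640,000 mm².
w² = 1,640,000/√2, so w ≈ 1076.9 mm; long side = w√2 ≈ 1522.9 mm.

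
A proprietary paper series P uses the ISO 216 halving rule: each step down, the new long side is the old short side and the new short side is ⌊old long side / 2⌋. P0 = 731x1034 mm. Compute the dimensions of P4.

P1 = 517 × 731 mm (from P0 by 1 halving).
P2: ⌊731/2⌋ × 517 = 365 × 517 mm
P3: ⌊517/2⌋ × 365 = 258 × 365 mm
P4: ⌊365/2⌋ × 258 = 182 × 258 mm

182 × 258 mm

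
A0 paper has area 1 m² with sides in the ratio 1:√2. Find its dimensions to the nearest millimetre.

841 × 1189 mm

Let the short side be w mm. Then the long side is w√2 and w · w√2 = 10⁶ mm².
w² = 10⁶/√2, so w = 1000 / 2^(1/4) ≈ 840.9 mm; long side = 1000 · 2^(1/4) ≈ 1189.2 mm.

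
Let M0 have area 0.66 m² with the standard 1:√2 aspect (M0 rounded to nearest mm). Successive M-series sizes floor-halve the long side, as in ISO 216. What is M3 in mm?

Let M0's short side be w mm. w · w√2 = 0.66 m² = 660,000 mm², so w ≈ 683.1 mm and w√2 ≈ 966.1 mm → M0 = 683 × 966 mm.
M1: ⌊966/2⌋ × 683 = 483 × 683 mm
M2: ⌊683/2⌋ × 483 = 341 × 483 mm
M3: ⌊483/2⌋ × 341 = 241 × 341 mm

241 × 341 mm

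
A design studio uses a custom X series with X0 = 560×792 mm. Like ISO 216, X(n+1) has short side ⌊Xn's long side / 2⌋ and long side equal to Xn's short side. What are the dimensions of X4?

140 × 198 mm

X1: ⌊792/2⌋ × 560 = 396 × 560 mm
X2: ⌊560/2⌋ × 396 = 280 × 396 mm
X3: ⌊396/2⌋ × 280 = 198 × 280 mm
X4: ⌊280/2⌋ × 198 = 140 × 198 mm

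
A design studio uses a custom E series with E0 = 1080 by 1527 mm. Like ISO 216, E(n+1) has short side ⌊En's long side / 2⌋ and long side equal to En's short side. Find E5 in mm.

190 × 270 mm

E1: ⌊1527/2⌋ × 1080 = 763 × 1080 mm
E2: ⌊1080/2⌋ × 763 = 540 × 763 mm
E3: ⌊763/2⌋ × 540 = 381 × 540 mm
E4: ⌊540/2⌋ × 381 = 270 × 381 mm
E5: ⌊381/2⌋ × 270 = 190 × 270 mm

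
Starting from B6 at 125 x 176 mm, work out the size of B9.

B7: ⌊176/2⌋ × 125 = 88 × 125 mm
B8: ⌊125/2⌋ × 88 = 62 × 88 mm
B9: ⌊88/2⌋ × 62 = 44 × 62 mm

44 × 62 mm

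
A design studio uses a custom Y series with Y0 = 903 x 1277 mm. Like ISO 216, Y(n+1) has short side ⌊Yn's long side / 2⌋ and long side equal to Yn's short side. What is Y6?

112 × 159 mm

Y1: ⌊1277/2⌋ × 903 = 638 × 903 mm
Y2: ⌊903/2⌋ × 638 = 451 × 638 mm
Y3: ⌊638/2⌋ × 451 = 319 × 451 mm
Y4: ⌊451/2⌋ × 319 = 225 × 319 mm
Y5: ⌊319/2⌋ × 225 = 159 × 225 mm
Y6: ⌊225/2⌋ × 159 = 112 × 159 mm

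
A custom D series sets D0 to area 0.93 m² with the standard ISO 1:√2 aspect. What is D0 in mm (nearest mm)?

811 × 1147 mm

Let the short side be w mm. Then w · w√2 = 0.93 m² = 930,000 mm².
w² = 930,000/√2, so w ≈ 810.9 mm; long side = w√2 ≈ 1146.8 mm.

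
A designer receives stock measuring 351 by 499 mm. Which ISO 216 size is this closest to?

B3 (353 × 500 mm)

Aspect ratio 499/351 ≈ 1.422 — close to the ISO √2 ≈ 1.414.
In the B-series (B0 = 1000 × 1414 mm): B3 = 353 × 500 mm.
Off by 3 mm total — nearest standard size.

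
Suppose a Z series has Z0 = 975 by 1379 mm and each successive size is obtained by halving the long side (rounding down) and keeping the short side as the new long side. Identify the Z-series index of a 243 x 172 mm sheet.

Z5

Z0: 975 × 1379 mm
Z1: 689 × 975 mm
Z2: 487 × 689 mm
Z3: 344 × 487 mm
Z4: 243 × 344 mm
Z5: 172 × 243 mm
Z6: 121 × 172 mm
→ matches Z5.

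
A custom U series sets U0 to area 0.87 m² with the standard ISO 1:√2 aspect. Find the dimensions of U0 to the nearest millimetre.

784 × 1109 mm

Let the short side be w mm. Then w · w√2 = 0.87 m² = 870,000 mm².
w² = 870,000/√2, so w ≈ 784.3 mm; long side = w√2 ≈ 1109.2 mm.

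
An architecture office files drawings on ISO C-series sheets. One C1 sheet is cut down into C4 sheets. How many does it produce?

8

Each ISO step halves the sheet: 1 × C1 → 2 × C2 → 4 × C3 → 8 × C4
From C1 to C4 is 3 halving steps: 2^3 = 8.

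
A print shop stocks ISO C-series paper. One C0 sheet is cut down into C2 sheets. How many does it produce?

4

Each ISO step halves the sheet: 1 × C0 → 2 × C1 → 4 × C2
From C0 to C2 is 2 halving steps: 2^2 = 4.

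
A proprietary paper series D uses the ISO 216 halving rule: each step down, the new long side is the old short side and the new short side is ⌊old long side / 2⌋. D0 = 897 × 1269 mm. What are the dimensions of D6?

D1: ⌊1269/2⌋ × 897 = 634 × 897 mm
D2: ⌊897/2⌋ × 634 = 448 × 634 mm
D3: ⌊634/2⌋ × 448 = 317 × 448 mm
D4: ⌊448/2⌋ × 317 = 224 × 317 mm
D5: ⌊317/2⌋ × 224 = 158 × 224 mm
D6: ⌊224/2⌋ × 158 = 112 × 158 mm

112 × 158 mm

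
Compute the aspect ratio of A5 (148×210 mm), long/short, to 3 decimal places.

210 / 148 = 1.419
ISO 216 targets √2 ≈ 1.414; the +0.005 deviation is from mm rounding.

1.419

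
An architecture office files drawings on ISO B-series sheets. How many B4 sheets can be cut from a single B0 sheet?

16

B0 = 1000 × 1414 mm; B4 = 250 × 353 mm.
Each halving step doubles the count; 4 steps from B0 to B4.
2^4 = 16.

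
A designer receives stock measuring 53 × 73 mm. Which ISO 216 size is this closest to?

A8 (52 × 74 mm)

Aspect ratio 73/53 ≈ 1.377 (ISO target is √2 ≈ 1.414).
In the A-series (A0 area = 1 m²): A8 = 52 × 74 mm.
Off by 2 mm total — nearest standard size.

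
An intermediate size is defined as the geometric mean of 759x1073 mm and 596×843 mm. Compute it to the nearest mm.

673 × 951 mm

Short side: √(759 · 596) = √452364 ≈ 672.6 → 673 mm
Long side: √(1073 · 843) = √904539 ≈ 951.1 → 951 mm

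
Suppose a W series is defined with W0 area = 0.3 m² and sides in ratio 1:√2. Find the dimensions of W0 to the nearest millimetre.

461 × 651 mm

Let the short side be w mm. Then w · w√2 = 0.3 m² = 300,000 mm².
w² = 300,000/√2, so w ≈ 460.6 mm; long side = w√2 ≈ 651.4 mm.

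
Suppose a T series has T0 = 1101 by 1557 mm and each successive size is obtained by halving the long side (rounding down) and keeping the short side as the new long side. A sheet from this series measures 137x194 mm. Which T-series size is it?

T0: 1101 × 1557 mm
T1: 778 × 1101 mm
T2: 550 × 778 mm
T3: 389 × 550 mm
T4: 275 × 389 mm
T5: 194 × 275 mm
T6: 137 × 194 mm
T7: 97 × 137 mm
→ matches T6.

T6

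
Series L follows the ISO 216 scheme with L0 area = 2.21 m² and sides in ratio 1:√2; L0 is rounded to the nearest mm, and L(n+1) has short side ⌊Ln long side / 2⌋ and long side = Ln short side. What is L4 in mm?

Let L0's short side be w mm. w · w√2 = 2.21 m² = 2,210,000 mm², so w ≈ 1250.1 mm and w√2 ≈ 1767.9 mm → L0 = 1250 × 1768 mm.
L1: ⌊1768/2⌋ × 1250 = 884 × 1250 mm
L2: ⌊1250/2⌋ × 884 = 625 × 884 mm
L3: ⌊884/2⌋ × 625 = 442 × 625 mm
L4: ⌊625/2⌋ × 442 = 312 × 442 mm

312 × 442 mm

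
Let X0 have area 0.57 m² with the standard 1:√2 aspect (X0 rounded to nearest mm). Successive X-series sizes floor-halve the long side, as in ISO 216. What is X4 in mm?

158 × 224 mm

Let X0's short side be w mm. w · w√2 = 0.57 m² = 570,000 mm², so w ≈ 634.9 mm and w√2 ≈ 897.8 mm → X0 = 635 × 898 mm.
X1: ⌊898/2⌋ × 635 = 449 × 635 mm
X2: ⌊635/2⌋ × 449 = 317 × 449 mm
X3: ⌊449/2⌋ × 317 = 224 × 317 mm
X4: ⌊317/2⌋ × 224 = 158 × 224 mm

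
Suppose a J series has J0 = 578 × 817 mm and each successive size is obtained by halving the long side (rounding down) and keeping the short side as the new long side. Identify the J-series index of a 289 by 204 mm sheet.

J0: 578 × 817 mm
J1: 408 × 578 mm
J2: 289 × 408 mm
J3: 204 × 289 mm
J4: 144 × 204 mm
→ matches J3.

J3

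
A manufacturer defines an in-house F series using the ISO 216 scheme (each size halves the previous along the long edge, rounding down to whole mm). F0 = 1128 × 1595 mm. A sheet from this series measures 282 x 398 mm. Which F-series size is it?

F4

F0: 1128 × 1595 mm
F1: 797 × 1128 mm
F2: 564 × 797 mm
F3: 398 × 564 mm
F4: 282 × 398 mm
F5: 199 × 282 mm
→ matches F4.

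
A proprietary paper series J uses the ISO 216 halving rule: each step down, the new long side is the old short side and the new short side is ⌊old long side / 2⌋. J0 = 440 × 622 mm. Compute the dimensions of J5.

77 × 110 mm

J1: ⌊622/2⌋ × 440 = 311 × 440 mm
J2: ⌊440/2⌋ × 311 = 220 × 311 mm
J3: ⌊311/2⌋ × 220 = 155 × 220 mm
J4: ⌊220/2⌋ × 155 = 110 × 155 mm
J5: ⌊155/2⌋ × 110 = 77 × 110 mm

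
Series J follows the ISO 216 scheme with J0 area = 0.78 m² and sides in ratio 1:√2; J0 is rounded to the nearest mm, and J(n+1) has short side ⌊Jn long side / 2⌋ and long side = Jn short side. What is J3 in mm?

Let J0's short side be w mm. w · w√2 = 0.78 m² = 780,000 mm², so w ≈ 742.7 mm and w√2 ≈ 1050.3 mm → J0 = 743 × 1050 mm.
J1: ⌊1050/2⌋ × 743 = 525 × 743 mm
J2: ⌊743/2⌋ × 525 = 371 × 525 mm
J3: ⌊525/2⌋ × 371 = 262 × 371 mm

262 × 371 mm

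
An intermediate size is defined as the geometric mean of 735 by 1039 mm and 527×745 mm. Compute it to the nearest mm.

Short side: √(735 · 527) = √387345 ≈ 622.4 → 622 mm
Long side: √(1039 · 745) = √774055 ≈ 879.8 → 880 mm

622 × 880 mm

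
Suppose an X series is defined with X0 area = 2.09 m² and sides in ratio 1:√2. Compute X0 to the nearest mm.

1216 × 1719 mm

Let the short side be w mm. Then w · w√2 = 2.09 m² = 2,090,000 mm².
w² = 2,090,000/√2, so w ≈ 1215.7 mm; long side = w√2 ≈ 1719.2 mm.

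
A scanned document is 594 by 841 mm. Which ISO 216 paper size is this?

Aspect ratio 841/594 ≈ 1.416 — close to the ISO √2 ≈ 1.414.
In the A-series (A0 area = 1 m²): A1 = 594 × 841 mm.

A1 (594 × 841 mm)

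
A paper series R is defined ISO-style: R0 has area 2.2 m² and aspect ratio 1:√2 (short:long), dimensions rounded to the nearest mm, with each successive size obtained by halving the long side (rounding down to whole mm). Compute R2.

Let R0's short side be w mm. w · w√2 = 2.2 m² = 2,200,000 mm², so w ≈ 1247.3 mm and w√2 ≈ 1763.9 mm → R0 = 1247 × 1764 mm.
R1: ⌊1764/2⌋ × 1247 = 882 × 1247 mm
R2: ⌊1247/2⌋ × 882 = 623 × 882 mm

623 × 882 mm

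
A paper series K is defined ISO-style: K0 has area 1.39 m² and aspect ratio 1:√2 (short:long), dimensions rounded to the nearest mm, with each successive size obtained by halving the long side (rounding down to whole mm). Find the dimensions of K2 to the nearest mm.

Let K0's short side be w mm. w · w√2 = 1.39 m² = 1,390,000 mm², so w ≈ 991.4 mm and w√2 ≈ 1402.1 mm → K0 = 991 × 1402 mm.
K1: ⌊1402/2⌋ × 991 = 701 × 991 mm
K2: ⌊991/2⌋ × 701 = 495 × 701 mm

495 × 701 mm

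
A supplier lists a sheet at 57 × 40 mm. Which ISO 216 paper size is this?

C9 (40 × 57 mm)

Aspect ratio 57/40 ≈ 1.425 — close to the ISO √2 ≈ 1.414.
In the C-series (envelope sizes, between A and B): C9 = 40 × 57 mm.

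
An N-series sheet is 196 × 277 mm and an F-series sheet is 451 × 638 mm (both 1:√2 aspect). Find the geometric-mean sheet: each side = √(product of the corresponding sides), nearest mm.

Short side: √(196 · 451) = √88396 ≈ 297.3 → 297 mm
Long side: √(277 · 638) = √176726 ≈ 420.4 → 420 mm

297 × 420 mm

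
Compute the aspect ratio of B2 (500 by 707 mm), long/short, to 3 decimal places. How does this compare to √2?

707 / 500 = 1.414
Matches √2 ≈ 1.414 — the ISO 216 defining ratio.

1.414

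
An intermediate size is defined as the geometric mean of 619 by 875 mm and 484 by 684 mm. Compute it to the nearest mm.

Short side: √(619 · 484) = √299596 ≈ 547.4 → 547 mm
Long side: √(875 · 684) = √598500 ≈ 773.6 → 774 mm

547 × 774 mm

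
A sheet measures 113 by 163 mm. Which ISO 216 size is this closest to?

Aspect ratio 163/113 ≈ 1.442 (ISO target is √2 ≈ 1.414).
In the C-series (envelope sizes, between A and B): C6 = 114 × 162 mm.
Off by 2 mm total — nearest standard size.

C6 (114 × 162 mm)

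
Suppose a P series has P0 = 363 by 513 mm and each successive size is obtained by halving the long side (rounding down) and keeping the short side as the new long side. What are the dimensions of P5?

64 × 90 mm

P1: ⌊513/2⌋ × 363 = 256 × 363 mm
P2: ⌊363/2⌋ × 256 = 181 × 256 mm
P3: ⌊256/2⌋ × 181 = 128 × 181 mm
P4: ⌊181/2⌋ × 128 = 90 × 128 mm
P5: ⌊128/2⌋ × 90 = 64 × 90 mm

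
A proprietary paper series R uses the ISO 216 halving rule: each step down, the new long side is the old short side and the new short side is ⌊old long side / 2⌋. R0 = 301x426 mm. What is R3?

R1: ⌊426/2⌋ × 301 = 213 × 301 mm
R2: ⌊301/2⌋ × 213 = 150 × 213 mm
R3: ⌊213/2⌋ × 150 = 106 × 150 mm

106 × 150 mm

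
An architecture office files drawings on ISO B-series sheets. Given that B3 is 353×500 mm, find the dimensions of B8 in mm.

B4: ⌊500/2⌋ × 353 = 250 × 353 mm
B5: ⌊353/2⌋ × 250 = 176 × 250 mm
B6: ⌊250/2⌋ × 176 = 125 × 176 mm
B7: ⌊176/2⌋ × 125 = 88 × 125 mm
B8: ⌊125/2⌋ × 88 = 62 × 88 mm

62 × 88 mm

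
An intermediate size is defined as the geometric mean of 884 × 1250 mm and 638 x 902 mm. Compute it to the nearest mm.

751 × 1062 mm

Short side: √(884 · 638) = √563992 ≈ 751.0 → 751 mm
Long side: √(1250 · 902) = √1127500 ≈ 1061.8 → 1062 mm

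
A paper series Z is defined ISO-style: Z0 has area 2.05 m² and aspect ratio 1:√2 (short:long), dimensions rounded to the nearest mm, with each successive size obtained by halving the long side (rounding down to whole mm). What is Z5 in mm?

Let Z0's short side be w mm. w · w√2 = 2.05 m² = 2,050,000 mm², so w ≈ 1204.0 mm and w√2 ≈ 1702.7 mm → Z0 = 1204 × 1703 mm.
Z1: ⌊1703/2⌋ × 1204 = 851 × 1204 mm
Z2: ⌊1204/2⌋ × 851 = 602 × 851 mm
Z3: ⌊851/2⌋ × 602 = 425 × 602 mm
Z4: ⌊602/2⌋ × 425 = 301 × 425 mm
Z5: ⌊425/2⌋ × 301 = 212 × 301 mm

212 × 301 mm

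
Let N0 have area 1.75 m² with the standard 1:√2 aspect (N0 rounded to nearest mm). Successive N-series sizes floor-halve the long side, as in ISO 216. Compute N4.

Let N0's short side be w mm. w · w√2 = 1.75 m² = 1,750,000 mm², so w ≈ 1112.4 mm and w√2 ≈ 1573.2 mm → N0 = 1112 × 1573 mm.
N1: ⌊1573/2⌋ × 1112 = 786 × 1112 mm
N2: ⌊1112/2⌋ × 786 = 556 × 786 mm
N3: ⌊786/2⌋ × 556 = 393 × 556 mm
N4: ⌊556/2⌋ × 393 = 278 × 393 mm

278 × 393 mm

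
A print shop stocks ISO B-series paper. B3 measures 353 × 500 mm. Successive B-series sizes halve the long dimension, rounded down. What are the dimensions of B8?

62 × 88 mm

B4: ⌊500/2⌋ × 353 = 250 × 353 mm
B5: ⌊353/2⌋ × 250 = 176 × 250 mm
B6: ⌊250/2⌋ × 176 = 125 × 176 mm
B7: ⌊176/2⌋ × 125 = 88 × 125 mm
B8: ⌊125/2⌋ × 88 = 62 × 88 mm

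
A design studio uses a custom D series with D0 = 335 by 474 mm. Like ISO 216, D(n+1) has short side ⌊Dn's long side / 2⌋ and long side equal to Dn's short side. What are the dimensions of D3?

D1: ⌊474/2⌋ × 335 = 237 × 335 mm
D2: ⌊335/2⌋ × 237 = 167 × 237 mm
D3: ⌊237/2⌋ × 167 = 118 × 167 mm

118 × 167 mm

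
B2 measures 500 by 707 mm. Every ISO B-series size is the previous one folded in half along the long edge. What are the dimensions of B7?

B3: ⌊707/2⌋ × 500 = 353 × 500 mm
B4: ⌊500/2⌋ × 353 = 250 × 353 mm
B5: ⌊353/2⌋ × 250 = 176 × 250 mm
B6: ⌊250/2⌋ × 176 = 125 × 176 mm
B7: ⌊176/2⌋ × 125 = 88 × 125 mm

88 × 125 mm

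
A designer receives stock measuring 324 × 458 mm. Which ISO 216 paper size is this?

C3 (324 × 458 mm)

Aspect ratio 458/324 ≈ 1.414 — close to the ISO √2 ≈ 1.414.
In the C-series (envelope sizes, between A and B): C3 = 324 × 458 mm.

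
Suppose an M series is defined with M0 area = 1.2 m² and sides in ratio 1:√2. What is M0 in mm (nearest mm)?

921 × 1303 mm

Let the short side be w mm. Then w · w√2 = 1.2 m² = 1,200,000 mm².
w² = 1,200,000/√2, so w ≈ 921.2 mm; long side = w√2 ≈ 1302.7 mm.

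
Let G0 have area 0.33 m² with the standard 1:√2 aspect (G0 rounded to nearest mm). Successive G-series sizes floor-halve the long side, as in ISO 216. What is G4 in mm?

120 × 170 mm

Let G0's short side be w mm. w · w√2 = 0.33 m² = 330,000 mm², so w ≈ 483.1 mm and w√2 ≈ 683.1 mm → G0 = 483 × 683 mm.
G1: ⌊683/2⌋ × 483 = 341 × 483 mm
G2: ⌊483/2⌋ × 341 = 241 × 341 mm
G3: ⌊341/2⌋ × 241 = 170 × 241 mm
G4: ⌊241/2⌋ × 170 = 120 × 170 mm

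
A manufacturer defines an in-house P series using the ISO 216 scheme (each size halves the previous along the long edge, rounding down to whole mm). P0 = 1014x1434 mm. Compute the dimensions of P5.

179 × 253 mm

P1 = 717 × 1014 mm (from P0 by 1 halving).
P2: ⌊1014/2⌋ × 717 = 507 × 717 mm
P3: ⌊717/2⌋ × 507 = 358 × 507 mm
P4: ⌊507/2⌋ × 358 = 253 × 358 mm
P5: ⌊358/2⌋ × 253 = 179 × 253 mm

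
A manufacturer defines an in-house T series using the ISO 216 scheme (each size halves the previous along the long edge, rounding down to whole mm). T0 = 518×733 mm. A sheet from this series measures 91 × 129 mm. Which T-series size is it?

T0: 518 × 733 mm
T1: 366 × 518 mm
T2: 259 × 366 mm
T3: 183 × 259 mm
T4: 129 × 183 mm
T5: 91 × 129 mm
T6: 64 × 91 mm
→ matches T5.

T5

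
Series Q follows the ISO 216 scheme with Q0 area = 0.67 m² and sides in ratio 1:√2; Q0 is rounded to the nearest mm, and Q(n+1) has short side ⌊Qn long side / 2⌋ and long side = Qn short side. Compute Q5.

121 × 172 mm

Let Q0's short side be w mm. w · w√2 = 0.67 m² = 670,000 mm², so w ≈ 688.3 mm and w√2 ≈ 973.4 mm → Q0 = 688 × 973 mm.
Q1: ⌊973/2⌋ × 688 = 486 × 688 mm
Q2: ⌊688/2⌋ × 486 = 344 × 486 mm
Q3: ⌊486/2⌋ × 344 = 243 × 344 mm
Q4: ⌊344/2⌋ × 243 = 172 × 243 mm
Q5: ⌊243/2⌋ × 172 = 121 × 172 mm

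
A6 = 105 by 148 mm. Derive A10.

26 × 37 mm

A7: ⌊148/2⌋ × 105 = 74 × 105 mm
A8: ⌊105/2⌋ × 74 = 52 × 74 mm
A9: ⌊74/2⌋ × 52 = 37 × 52 mm
A10: ⌊52/2⌋ × 37 = 26 × 37 mm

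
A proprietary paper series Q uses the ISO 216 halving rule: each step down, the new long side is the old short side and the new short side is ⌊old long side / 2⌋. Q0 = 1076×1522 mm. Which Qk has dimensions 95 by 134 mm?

Q0: 1076 × 1522 mm
Q1: 761 × 1076 mm
Q2: 538 × 761 mm
Q3: 380 × 538 mm
Q4: 269 × 380 mm
Q5: 190 × 269 mm
Q6: 134 × 190 mm
Q7: 95 × 134 mm
Q8: 67 × 95 mm
→ matches Q7.

Q7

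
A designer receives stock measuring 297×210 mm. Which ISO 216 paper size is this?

A4 (210 × 297 mm)

Aspect ratio 297/210 ≈ 1.414 — close to the ISO √2 ≈ 1.414.
In the A-series (A0 area = 1 m²): A4 = 210 × 297 mm.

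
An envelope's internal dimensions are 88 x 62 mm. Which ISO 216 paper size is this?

Aspect ratio 88/62 ≈ 1.419 — close to the ISO √2 ≈ 1.414.
In the B-series (B0 = 1000 × 1414 mm): B8 = 62 × 88 mm.

B8 (62 × 88 mm)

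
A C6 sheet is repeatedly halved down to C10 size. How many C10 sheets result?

Each ISO step halves the sheet: 1 × C6 → 2 × C7 → 4 × C8 → 8 × C9 → …
From C6 to C10 is 4 halving steps: 2^4 = 16.

16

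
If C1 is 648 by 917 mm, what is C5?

162 × 229 mm

C2: ⌊917/2⌋ × 648 = 458 × 648 mm
C3: ⌊648/2⌋ × 458 = 324 × 458 mm
C4: ⌊458/2⌋ × 324 = 229 × 324 mm
C5: ⌊324/2⌋ × 229 = 162 × 229 mm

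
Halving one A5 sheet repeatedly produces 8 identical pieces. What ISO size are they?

A8

8 = 2^3, so 3 halving steps.
A5 → A6 → … → A8 after 3 steps.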